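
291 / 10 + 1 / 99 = 29.11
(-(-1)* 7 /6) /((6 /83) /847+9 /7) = 492107 /542358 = 0.91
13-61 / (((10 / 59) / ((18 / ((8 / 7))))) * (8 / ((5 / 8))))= -220081 / 512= -429.85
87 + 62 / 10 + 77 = 851 / 5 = 170.20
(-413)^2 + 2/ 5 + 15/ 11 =170570.76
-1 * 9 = -9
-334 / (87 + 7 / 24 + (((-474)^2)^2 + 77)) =-8016 / 1211503323367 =-0.00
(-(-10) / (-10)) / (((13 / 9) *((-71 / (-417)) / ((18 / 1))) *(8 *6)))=-11259 / 7384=-1.52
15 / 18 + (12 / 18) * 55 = 75 / 2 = 37.50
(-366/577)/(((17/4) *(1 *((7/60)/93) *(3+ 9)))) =-680760/68663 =-9.91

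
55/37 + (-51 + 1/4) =-7291/148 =-49.26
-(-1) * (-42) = -42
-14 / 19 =-0.74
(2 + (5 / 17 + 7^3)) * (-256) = -1502720 / 17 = -88395.29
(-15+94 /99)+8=-599 /99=-6.05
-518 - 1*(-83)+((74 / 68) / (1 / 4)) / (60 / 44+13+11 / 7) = -9067967 / 20859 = -434.73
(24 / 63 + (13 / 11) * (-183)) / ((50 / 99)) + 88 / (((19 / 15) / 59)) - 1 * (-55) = 24781103 / 6650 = 3726.48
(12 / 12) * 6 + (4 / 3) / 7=130 / 21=6.19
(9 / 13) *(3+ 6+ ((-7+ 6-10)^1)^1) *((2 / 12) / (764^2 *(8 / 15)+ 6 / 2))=-45 / 60704969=-0.00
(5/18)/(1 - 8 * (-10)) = 5/1458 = 0.00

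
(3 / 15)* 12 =12 / 5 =2.40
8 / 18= 4 / 9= 0.44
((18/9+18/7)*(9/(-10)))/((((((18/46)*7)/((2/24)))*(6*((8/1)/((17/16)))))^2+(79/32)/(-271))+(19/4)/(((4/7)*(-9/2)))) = -1718216105472/920863985829128215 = -0.00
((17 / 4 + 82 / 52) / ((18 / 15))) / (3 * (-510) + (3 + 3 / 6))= -505 / 158756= -0.00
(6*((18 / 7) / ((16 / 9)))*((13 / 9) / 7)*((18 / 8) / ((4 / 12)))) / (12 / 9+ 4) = 28431 / 12544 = 2.27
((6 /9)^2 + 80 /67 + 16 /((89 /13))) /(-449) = -213356 /24096483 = -0.01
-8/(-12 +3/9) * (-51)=-1224/35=-34.97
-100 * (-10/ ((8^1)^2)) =125/ 8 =15.62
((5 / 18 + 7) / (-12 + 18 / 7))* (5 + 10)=-4585 / 396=-11.58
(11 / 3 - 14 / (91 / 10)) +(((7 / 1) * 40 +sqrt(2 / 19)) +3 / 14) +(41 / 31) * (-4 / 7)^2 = sqrt(38) / 19 +33503671 / 118482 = 283.10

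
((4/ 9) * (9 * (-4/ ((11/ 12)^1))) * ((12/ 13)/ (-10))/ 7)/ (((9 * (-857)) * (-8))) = 16/ 4289285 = 0.00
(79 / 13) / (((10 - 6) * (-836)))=-79 / 43472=-0.00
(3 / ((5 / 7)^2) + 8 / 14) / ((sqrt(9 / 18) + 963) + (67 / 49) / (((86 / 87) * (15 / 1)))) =13791860055274 / 2058896841520795 - 1432039406 * sqrt(2) / 411779368304159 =0.01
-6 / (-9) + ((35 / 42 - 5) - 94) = -97.50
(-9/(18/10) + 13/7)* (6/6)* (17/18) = -187/63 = -2.97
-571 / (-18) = 31.72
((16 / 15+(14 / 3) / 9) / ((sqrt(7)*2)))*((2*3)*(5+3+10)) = 428*sqrt(7) / 35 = 32.35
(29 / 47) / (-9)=-29 / 423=-0.07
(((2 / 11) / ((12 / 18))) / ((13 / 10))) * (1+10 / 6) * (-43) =-24.06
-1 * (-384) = 384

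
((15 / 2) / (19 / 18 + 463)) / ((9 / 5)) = 75 / 8353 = 0.01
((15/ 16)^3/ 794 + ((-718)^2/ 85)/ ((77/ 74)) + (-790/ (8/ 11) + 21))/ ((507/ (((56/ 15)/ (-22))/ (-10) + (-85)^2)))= 201457045174692902027/ 2967773512704000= 67881.54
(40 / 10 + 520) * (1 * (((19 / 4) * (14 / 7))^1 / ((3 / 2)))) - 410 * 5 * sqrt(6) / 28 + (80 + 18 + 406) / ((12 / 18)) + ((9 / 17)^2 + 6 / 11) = 38867971 / 9537 - 1025 * sqrt(6) / 14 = 3896.15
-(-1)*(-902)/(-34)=451/17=26.53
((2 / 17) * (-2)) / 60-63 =-16066 / 255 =-63.00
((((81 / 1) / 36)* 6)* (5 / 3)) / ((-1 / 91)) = -4095 / 2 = -2047.50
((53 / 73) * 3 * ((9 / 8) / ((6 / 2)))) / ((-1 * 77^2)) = -477 / 3462536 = -0.00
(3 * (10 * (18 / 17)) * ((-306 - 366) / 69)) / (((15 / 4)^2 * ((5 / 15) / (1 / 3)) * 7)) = -6144 / 1955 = -3.14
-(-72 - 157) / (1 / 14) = 3206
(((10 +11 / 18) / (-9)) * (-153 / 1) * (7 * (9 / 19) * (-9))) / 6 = -68187 / 76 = -897.20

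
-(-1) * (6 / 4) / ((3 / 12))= 6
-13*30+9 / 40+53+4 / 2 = -13391 / 40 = -334.78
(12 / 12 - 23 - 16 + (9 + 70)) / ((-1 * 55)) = -41 / 55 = -0.75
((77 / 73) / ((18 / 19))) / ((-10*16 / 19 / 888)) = -1028489 / 8760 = -117.41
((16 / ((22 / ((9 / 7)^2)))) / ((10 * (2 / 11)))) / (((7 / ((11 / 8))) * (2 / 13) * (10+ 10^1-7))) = 891 / 13720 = 0.06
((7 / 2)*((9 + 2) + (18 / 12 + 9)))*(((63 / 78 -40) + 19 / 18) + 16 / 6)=-624575 / 234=-2669.12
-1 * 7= -7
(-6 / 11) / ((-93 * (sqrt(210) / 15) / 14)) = 0.08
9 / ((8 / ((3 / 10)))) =27 / 80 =0.34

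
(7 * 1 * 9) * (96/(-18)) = -336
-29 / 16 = -1.81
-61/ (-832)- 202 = -168003/ 832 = -201.93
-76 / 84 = -19 / 21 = -0.90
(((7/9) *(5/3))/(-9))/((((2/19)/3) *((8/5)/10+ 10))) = -16625/41148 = -0.40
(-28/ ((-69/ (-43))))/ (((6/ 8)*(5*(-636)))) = 1204/ 164565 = 0.01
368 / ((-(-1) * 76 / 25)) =2300 / 19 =121.05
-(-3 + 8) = -5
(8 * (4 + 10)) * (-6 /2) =-336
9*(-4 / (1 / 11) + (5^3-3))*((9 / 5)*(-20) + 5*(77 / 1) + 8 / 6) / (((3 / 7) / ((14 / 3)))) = 2677948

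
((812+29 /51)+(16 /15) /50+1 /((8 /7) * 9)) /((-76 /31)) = -3854575309 /11628000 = -331.49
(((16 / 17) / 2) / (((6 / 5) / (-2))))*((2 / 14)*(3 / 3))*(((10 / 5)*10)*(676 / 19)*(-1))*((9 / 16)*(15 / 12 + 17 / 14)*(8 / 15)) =58.94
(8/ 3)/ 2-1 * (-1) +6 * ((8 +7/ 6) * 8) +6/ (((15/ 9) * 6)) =6644/ 15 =442.93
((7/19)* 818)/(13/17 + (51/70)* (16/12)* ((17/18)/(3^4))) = 1241840565/3197776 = 388.35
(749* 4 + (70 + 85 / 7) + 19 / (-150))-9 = 3222467 / 1050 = 3069.02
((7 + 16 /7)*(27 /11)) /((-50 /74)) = -12987 /385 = -33.73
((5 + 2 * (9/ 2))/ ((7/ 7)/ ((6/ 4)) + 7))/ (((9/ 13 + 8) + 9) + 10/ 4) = 0.09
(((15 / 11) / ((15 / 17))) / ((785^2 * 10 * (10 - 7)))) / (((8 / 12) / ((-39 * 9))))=-0.00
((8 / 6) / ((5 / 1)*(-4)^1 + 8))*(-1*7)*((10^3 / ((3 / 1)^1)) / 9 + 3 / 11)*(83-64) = 1473773 / 2673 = 551.36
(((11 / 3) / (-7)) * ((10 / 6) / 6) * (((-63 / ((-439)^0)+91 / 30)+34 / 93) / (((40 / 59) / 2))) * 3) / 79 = 35973421 / 37028880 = 0.97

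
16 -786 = -770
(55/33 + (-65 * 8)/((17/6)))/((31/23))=-134.93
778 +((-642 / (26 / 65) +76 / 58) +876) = 1459 / 29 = 50.31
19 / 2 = 9.50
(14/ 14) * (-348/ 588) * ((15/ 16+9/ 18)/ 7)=-667/ 5488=-0.12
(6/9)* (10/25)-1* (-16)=244/15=16.27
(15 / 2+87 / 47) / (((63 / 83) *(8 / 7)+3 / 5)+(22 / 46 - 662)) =-8390055 / 592220492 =-0.01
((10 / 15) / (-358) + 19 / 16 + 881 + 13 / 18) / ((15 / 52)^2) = 3846073777 / 362475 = 10610.59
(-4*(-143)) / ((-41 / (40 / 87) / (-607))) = 13888160 / 3567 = 3893.51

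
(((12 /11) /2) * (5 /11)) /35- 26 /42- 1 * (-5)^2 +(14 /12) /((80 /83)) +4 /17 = -167025541 /6911520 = -24.17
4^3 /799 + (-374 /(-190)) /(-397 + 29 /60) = 27136900 /361171171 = 0.08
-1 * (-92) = 92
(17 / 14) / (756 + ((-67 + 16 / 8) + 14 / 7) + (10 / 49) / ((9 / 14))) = 153 / 87358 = 0.00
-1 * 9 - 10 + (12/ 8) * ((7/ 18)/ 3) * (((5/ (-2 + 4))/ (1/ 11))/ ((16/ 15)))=-5371/ 384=-13.99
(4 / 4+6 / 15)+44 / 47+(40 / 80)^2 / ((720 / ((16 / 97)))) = 383431 / 164124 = 2.34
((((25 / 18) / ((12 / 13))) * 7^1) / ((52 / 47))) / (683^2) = 8225 / 403046496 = 0.00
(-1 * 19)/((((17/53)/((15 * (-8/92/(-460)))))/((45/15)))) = -9063/17986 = -0.50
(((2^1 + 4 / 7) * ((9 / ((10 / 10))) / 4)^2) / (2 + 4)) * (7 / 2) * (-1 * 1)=-243 / 32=-7.59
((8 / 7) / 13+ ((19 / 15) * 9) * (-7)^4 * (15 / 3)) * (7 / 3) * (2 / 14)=45619.03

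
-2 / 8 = -1 / 4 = -0.25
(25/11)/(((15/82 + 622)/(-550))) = -102500/51019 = -2.01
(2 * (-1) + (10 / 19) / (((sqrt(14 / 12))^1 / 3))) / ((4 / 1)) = -0.13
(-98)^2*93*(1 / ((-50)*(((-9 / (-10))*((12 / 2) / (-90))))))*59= 17565716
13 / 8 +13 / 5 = 169 / 40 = 4.22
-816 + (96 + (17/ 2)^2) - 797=-5779/ 4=-1444.75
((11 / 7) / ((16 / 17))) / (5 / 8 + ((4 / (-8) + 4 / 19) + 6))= 3553 / 13482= 0.26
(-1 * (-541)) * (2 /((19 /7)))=7574 /19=398.63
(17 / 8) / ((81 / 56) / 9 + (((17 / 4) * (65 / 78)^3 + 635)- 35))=756 / 214391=0.00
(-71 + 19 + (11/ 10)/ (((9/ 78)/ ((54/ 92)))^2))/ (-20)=124501/ 105800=1.18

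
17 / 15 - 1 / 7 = 104 / 105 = 0.99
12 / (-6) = -2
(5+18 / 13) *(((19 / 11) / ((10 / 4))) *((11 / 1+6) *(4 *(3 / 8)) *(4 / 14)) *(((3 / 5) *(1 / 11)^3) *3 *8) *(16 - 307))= -3370213008 / 33308275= -101.18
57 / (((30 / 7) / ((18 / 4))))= 1197 / 20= 59.85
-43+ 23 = -20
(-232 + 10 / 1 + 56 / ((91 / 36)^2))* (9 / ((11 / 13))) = -2270322 / 1001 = -2268.05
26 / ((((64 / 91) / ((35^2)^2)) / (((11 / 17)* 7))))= 136693431875 / 544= 251274690.95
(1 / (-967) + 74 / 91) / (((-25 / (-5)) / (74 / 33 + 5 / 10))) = 1175957 / 2639910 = 0.45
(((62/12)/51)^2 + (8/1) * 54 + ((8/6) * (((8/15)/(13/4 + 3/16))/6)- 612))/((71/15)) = -4633829917/121882860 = -38.02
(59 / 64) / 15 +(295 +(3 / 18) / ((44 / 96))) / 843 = 1222049 / 2967360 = 0.41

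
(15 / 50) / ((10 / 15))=9 / 20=0.45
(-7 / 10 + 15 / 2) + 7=69 / 5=13.80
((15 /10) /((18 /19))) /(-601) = -19 /7212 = -0.00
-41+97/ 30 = -37.77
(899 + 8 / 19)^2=292033921 / 361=808958.23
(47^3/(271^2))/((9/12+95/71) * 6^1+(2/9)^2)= 1194172146/10624489147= 0.11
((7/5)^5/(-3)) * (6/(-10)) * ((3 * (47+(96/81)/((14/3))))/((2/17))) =121512209/93750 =1296.13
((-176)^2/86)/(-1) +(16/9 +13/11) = -1520713/4257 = -357.23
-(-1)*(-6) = -6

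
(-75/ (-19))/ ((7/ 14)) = 7.89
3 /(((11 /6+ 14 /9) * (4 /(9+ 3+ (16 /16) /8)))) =2619 /976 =2.68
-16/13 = -1.23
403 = 403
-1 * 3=-3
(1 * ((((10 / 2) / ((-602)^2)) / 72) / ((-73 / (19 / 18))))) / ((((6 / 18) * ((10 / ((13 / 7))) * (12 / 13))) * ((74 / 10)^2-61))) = 6175 / 23040405448704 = 0.00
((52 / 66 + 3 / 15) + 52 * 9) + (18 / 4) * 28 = 98173 / 165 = 594.99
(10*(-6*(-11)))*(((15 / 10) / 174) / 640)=33 / 3712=0.01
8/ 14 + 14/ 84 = 31/ 42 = 0.74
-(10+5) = -15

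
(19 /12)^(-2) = 144 /361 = 0.40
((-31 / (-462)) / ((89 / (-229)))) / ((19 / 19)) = -7099 / 41118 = -0.17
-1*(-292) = 292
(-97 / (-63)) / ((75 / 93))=3007 / 1575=1.91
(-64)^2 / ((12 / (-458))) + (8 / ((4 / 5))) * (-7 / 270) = -4220935 / 27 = -156330.93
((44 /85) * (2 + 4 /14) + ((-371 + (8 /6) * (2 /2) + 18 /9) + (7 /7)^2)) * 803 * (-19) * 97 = 965487920452 /1785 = 540889591.29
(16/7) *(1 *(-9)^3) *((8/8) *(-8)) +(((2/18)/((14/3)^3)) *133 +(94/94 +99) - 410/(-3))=15954907/1176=13567.10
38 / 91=0.42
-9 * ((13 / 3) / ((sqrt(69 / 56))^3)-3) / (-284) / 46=-27 / 13064 +182 * sqrt(966) / 2591571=0.00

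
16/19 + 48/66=328/209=1.57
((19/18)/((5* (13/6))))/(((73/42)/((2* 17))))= 9044/4745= 1.91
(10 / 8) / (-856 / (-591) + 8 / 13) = 0.61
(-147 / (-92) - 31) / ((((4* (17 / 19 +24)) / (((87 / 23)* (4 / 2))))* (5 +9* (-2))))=4471365 / 26022568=0.17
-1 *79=-79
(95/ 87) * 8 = 760/ 87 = 8.74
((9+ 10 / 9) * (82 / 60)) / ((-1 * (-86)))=3731 / 23220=0.16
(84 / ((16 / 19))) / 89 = 399 / 356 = 1.12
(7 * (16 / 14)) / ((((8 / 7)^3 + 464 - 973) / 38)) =-104272 / 174075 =-0.60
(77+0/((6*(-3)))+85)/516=27/86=0.31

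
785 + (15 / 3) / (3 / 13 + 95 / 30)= 786.47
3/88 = 0.03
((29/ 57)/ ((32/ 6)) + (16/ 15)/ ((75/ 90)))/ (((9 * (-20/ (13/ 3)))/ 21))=-951223/ 1368000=-0.70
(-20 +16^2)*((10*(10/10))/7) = 2360/7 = 337.14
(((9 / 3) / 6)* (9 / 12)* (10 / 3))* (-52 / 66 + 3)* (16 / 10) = 146 / 33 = 4.42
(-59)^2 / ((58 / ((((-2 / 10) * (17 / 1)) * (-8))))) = 236708 / 145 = 1632.47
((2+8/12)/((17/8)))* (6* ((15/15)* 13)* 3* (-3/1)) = -14976/17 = -880.94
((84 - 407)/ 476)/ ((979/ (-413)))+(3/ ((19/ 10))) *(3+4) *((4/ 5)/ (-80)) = 0.18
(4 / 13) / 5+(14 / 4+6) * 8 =76.06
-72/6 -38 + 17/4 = -183/4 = -45.75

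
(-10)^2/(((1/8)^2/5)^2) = 10240000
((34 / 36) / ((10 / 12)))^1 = 17 / 15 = 1.13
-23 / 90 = -0.26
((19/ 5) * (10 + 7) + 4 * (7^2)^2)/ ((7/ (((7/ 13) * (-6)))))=-290058/ 65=-4462.43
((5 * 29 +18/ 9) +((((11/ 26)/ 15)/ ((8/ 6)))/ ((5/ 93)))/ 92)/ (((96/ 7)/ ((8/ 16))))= 82047987/ 15308800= 5.36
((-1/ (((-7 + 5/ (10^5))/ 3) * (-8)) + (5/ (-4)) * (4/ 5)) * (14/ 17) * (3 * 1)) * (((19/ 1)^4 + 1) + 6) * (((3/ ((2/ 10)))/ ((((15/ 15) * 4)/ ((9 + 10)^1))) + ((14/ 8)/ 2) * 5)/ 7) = -8722549538670/ 2379983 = -3664962.96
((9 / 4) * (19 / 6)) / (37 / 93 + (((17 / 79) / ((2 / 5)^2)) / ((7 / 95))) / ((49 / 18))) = 143641197 / 143196212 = 1.00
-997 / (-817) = 997 / 817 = 1.22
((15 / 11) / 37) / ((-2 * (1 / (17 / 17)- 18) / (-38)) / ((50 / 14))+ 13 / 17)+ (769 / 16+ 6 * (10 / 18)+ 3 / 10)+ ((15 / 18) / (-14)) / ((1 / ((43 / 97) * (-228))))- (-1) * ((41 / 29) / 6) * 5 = 19619628930557 / 332751120240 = 58.96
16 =16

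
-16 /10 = -8 /5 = -1.60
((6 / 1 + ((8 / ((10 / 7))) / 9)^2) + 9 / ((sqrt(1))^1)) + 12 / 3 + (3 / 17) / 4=2675687 / 137700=19.43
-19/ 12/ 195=-19/ 2340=-0.01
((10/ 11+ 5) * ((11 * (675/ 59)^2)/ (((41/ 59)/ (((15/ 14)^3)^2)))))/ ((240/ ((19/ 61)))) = 427297939453125/ 17776812841984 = 24.04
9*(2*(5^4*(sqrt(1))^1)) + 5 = 11255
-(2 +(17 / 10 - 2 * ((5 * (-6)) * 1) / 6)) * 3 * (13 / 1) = -5343 / 10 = -534.30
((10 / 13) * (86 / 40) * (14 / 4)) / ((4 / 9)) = 13.02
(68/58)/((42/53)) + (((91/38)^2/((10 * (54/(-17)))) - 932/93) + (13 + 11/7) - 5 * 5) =-93975217981/4907029680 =-19.15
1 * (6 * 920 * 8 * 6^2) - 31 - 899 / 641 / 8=8152129413 / 5128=1589728.82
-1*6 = -6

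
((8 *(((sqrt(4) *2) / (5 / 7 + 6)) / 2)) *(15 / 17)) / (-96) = -35 / 1598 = -0.02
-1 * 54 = -54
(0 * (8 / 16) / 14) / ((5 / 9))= 0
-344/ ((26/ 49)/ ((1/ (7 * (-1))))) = 92.62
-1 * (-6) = 6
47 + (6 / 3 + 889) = 938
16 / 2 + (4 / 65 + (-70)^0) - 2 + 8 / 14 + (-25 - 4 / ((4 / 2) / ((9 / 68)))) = -272763 / 15470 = -17.63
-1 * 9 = -9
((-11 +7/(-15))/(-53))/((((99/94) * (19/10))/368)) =11899648/299079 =39.79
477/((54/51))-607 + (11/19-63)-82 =-11435/38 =-300.92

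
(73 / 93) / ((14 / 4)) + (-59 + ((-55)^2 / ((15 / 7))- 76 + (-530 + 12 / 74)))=17994268 / 24087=747.05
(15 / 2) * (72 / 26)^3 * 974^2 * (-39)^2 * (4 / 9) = 1327842823680 / 13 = 102141755667.69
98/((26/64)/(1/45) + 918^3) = 3136/24755860809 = 0.00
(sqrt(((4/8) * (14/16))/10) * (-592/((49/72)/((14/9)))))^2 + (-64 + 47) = 2803117/35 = 80089.06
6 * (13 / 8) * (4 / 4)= 39 / 4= 9.75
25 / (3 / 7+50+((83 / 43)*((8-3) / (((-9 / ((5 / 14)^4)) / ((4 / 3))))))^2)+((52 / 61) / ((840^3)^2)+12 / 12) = 50240424512513084526160277378936797 / 33588888116262929544910427136000000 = 1.50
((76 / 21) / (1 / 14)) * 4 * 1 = 608 / 3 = 202.67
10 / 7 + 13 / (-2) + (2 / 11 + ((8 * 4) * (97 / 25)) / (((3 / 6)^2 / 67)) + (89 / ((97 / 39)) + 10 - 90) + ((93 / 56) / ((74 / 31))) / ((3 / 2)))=1836434093303 / 55270600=33226.24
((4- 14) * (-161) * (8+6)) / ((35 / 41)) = 26404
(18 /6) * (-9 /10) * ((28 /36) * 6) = -63 /5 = -12.60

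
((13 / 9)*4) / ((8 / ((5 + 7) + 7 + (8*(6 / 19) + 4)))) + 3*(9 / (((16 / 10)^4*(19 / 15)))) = 15190765 / 700416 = 21.69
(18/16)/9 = 1/8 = 0.12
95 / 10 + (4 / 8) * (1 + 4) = 12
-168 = -168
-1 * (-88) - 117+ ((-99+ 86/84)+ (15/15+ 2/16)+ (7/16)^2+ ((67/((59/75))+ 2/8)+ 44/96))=-4206067/105728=-39.78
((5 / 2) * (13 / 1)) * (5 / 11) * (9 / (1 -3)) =-2925 / 44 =-66.48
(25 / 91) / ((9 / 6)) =50 / 273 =0.18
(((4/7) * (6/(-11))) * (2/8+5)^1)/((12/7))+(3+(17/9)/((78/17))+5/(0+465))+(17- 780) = -91028849/119691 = -760.53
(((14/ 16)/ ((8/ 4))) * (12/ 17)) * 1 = 21/ 68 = 0.31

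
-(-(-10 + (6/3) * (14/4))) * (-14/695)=42/695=0.06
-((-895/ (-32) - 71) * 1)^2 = -1896129/ 1024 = -1851.69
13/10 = 1.30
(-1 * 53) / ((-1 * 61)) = 53 / 61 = 0.87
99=99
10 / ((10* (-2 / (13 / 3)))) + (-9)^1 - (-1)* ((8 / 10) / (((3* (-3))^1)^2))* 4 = -9013 / 810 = -11.13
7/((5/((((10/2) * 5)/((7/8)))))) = 40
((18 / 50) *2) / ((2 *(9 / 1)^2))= 1 / 225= 0.00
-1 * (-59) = 59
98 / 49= 2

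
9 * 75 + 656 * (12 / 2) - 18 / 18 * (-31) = 4642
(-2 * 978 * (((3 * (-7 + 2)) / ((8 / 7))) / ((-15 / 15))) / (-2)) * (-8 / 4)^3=-102690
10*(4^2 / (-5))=-32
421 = 421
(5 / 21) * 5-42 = -857 / 21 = -40.81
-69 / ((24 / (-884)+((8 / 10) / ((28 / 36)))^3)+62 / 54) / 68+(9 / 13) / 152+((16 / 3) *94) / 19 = 86880691929311 / 3350429881656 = 25.93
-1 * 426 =-426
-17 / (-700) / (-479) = -17 / 335300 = -0.00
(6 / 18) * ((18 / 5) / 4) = 3 / 10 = 0.30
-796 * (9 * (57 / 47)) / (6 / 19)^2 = -4094823 / 47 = -87123.89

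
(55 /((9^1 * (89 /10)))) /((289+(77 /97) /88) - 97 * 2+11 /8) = 0.01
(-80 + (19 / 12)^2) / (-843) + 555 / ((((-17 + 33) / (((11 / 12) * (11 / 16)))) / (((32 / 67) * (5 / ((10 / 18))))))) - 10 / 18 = 1520973301 / 16266528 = 93.50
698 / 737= 0.95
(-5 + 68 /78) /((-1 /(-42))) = -2254 /13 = -173.38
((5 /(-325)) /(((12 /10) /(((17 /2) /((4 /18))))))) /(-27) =17 /936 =0.02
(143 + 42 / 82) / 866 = 2942 / 17753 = 0.17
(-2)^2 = 4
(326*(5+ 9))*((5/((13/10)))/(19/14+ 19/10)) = 3993500/741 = 5389.34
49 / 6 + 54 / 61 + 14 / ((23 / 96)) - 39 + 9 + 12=416579 / 8418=49.49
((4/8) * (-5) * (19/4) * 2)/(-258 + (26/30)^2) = 21375/231524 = 0.09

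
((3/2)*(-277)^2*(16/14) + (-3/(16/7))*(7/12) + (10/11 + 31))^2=420370776480244489/24285184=17309762877.66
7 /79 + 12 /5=2.49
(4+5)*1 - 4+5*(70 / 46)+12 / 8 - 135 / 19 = 6121 / 874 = 7.00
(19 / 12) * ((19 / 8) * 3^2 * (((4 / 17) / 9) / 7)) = 361 / 2856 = 0.13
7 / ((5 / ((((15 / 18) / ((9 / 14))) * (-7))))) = -343 / 27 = -12.70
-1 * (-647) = 647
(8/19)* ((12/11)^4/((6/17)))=470016/278179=1.69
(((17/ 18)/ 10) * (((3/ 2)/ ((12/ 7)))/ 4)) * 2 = 119/ 2880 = 0.04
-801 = -801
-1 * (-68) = 68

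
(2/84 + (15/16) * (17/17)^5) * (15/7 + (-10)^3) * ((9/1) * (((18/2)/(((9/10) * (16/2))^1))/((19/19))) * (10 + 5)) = -161873.37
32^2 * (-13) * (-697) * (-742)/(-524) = 1721155072/131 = 13138588.34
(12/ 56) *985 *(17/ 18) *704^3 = 1460639825920/ 21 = 69554277424.76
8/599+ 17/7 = 10239/4193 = 2.44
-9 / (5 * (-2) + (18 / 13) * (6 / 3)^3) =-117 / 14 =-8.36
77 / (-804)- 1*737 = -592625 / 804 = -737.10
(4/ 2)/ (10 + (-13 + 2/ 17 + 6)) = 34/ 53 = 0.64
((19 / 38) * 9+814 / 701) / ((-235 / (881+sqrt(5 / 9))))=-6992497 / 329470 - 7937 * sqrt(5) / 988410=-21.24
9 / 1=9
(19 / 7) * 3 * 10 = 570 / 7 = 81.43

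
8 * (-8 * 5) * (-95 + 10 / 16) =30200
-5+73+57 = 125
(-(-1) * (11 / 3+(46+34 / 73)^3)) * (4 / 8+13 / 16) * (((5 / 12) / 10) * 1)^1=819601412357 / 149382528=5486.59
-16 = -16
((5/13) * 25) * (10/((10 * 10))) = 25/26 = 0.96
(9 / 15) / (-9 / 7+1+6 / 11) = 231 / 100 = 2.31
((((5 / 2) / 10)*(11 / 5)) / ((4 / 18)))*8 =99 / 5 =19.80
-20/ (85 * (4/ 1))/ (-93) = 0.00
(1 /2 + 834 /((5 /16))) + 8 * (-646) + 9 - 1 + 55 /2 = -2463.20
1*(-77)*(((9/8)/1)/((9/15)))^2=-17325/64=-270.70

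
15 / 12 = 5 / 4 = 1.25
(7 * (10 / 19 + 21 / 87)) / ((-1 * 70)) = -423 / 5510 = -0.08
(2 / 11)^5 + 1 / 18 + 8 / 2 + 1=14656217 / 2898918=5.06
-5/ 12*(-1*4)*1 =5/ 3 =1.67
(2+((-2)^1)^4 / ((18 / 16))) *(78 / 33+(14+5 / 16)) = 270.52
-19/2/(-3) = 19/6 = 3.17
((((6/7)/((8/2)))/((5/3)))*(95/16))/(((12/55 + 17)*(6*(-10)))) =-627/848512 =-0.00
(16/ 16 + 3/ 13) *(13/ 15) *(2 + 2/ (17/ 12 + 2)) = 1696/ 615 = 2.76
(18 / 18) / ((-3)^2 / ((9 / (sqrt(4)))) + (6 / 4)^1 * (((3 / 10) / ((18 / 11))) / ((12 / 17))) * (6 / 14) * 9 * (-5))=-224 / 1235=-0.18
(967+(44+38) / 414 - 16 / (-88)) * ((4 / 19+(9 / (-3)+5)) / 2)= 15419068 / 14421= 1069.21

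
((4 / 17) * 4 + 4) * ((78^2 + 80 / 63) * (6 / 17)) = 3066976 / 289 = 10612.37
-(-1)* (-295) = -295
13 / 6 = 2.17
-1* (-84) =84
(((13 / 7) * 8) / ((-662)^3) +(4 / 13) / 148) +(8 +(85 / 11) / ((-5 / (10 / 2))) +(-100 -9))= -146032652345588 / 1343135360567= -108.73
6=6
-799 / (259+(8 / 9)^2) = -64719 / 21043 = -3.08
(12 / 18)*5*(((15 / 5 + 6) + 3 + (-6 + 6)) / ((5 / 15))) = 120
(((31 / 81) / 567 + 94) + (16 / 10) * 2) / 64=22320677 / 14696640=1.52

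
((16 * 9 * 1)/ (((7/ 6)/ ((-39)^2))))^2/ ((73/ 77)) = 18996718980096/ 511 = 37175575303.51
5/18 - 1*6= -103/18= -5.72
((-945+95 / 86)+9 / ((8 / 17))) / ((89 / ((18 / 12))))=-954363 / 61232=-15.59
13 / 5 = 2.60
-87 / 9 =-29 / 3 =-9.67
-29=-29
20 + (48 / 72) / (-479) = 28738 / 1437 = 20.00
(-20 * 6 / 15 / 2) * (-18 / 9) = 8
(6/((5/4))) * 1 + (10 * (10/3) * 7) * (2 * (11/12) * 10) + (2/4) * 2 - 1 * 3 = 192626/45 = 4280.58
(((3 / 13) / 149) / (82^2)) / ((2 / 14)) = 21 / 13024388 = 0.00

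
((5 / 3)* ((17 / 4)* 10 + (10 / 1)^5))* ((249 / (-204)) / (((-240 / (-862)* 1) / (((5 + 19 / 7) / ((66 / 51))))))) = -21472922115 / 4928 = -4357329.97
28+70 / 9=322 / 9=35.78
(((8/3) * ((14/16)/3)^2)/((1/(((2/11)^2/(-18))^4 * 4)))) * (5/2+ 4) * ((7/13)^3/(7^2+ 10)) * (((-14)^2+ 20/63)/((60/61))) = 1811429648/51114929711893285095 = 0.00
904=904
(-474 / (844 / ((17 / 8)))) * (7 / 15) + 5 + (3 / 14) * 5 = 5.51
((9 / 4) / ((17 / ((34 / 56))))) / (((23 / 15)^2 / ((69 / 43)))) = 0.05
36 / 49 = 0.73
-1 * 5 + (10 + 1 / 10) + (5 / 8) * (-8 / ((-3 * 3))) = 509 / 90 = 5.66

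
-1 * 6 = -6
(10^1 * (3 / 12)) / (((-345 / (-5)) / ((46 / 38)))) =5 / 114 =0.04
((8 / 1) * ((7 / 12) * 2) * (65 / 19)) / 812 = 65 / 1653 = 0.04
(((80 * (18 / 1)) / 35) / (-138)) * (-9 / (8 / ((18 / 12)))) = 0.50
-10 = -10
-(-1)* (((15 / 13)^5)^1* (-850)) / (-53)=645468750 / 19678529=32.80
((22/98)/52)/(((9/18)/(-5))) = -55/1274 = -0.04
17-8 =9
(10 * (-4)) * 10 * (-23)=9200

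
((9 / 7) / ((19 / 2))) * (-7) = -18 / 19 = -0.95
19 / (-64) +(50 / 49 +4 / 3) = 19351 / 9408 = 2.06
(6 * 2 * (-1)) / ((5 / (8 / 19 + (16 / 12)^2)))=-1504 / 285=-5.28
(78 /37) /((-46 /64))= -2496 /851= -2.93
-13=-13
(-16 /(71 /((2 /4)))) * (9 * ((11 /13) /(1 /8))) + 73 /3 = 48371 /2769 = 17.47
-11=-11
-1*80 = -80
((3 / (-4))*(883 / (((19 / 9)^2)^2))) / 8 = -4.17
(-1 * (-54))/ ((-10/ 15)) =-81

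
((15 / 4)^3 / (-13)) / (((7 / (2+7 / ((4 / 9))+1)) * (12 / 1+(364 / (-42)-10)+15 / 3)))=151875 / 23296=6.52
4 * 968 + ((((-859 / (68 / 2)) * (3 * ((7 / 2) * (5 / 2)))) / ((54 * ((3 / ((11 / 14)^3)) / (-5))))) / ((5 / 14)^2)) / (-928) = 52776013279 / 13630464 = 3871.92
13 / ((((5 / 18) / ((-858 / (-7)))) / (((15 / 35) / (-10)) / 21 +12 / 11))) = 53560494 / 8575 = 6246.12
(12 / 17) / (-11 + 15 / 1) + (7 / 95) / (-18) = 0.17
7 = 7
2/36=1/18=0.06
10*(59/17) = 590/17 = 34.71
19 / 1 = 19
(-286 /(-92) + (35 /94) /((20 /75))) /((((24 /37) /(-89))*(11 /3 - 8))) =128291987 /899392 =142.64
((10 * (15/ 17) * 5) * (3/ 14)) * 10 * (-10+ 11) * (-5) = -56250/ 119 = -472.69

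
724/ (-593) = -1.22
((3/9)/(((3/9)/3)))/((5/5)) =3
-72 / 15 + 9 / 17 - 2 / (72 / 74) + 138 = 201461 / 1530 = 131.67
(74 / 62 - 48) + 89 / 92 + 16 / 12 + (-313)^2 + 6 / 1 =97930.49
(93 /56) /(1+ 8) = 31 /168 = 0.18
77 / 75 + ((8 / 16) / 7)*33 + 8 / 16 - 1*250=-129211 / 525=-246.12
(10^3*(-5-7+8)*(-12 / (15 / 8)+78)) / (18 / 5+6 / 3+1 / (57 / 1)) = -50983.14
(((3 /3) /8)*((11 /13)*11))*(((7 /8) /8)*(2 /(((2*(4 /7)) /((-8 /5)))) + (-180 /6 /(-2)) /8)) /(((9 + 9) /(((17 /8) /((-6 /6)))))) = 532763 /38338560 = 0.01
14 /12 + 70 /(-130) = 0.63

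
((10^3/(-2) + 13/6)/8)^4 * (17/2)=1353286694297537/10616832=127466149.44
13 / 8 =1.62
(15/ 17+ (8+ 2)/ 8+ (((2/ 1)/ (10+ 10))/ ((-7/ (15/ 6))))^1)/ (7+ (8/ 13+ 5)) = 6487/ 39032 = 0.17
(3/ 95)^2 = 9/ 9025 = 0.00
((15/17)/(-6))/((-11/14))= 35/187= 0.19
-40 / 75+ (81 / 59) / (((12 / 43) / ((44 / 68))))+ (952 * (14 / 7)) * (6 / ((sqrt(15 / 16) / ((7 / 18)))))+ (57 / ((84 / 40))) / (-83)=81217289 / 34964580+ 53312 * sqrt(15) / 45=4590.69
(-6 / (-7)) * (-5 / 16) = -15 / 56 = -0.27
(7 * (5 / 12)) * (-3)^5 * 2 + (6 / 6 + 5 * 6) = -2773 / 2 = -1386.50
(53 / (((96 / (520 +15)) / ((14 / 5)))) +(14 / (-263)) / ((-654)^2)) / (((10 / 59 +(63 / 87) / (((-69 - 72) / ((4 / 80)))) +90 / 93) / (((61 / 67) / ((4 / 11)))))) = 3112359620235197507945 / 1708980672588868368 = 1821.18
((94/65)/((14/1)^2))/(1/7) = 47/910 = 0.05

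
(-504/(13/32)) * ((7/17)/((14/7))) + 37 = -48271/221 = -218.42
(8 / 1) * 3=24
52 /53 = 0.98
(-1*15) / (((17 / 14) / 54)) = -11340 / 17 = -667.06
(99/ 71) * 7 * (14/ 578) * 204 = 58212/ 1207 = 48.23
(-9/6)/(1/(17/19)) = -51/38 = -1.34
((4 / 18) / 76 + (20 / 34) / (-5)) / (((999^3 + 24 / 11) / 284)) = -1041854 / 31881164968791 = -0.00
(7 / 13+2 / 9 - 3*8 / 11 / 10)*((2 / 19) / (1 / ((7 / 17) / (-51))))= -48874 / 106003755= -0.00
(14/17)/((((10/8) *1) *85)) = 56/7225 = 0.01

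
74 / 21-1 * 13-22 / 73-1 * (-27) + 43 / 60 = 550013 / 30660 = 17.94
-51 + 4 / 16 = -203 / 4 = -50.75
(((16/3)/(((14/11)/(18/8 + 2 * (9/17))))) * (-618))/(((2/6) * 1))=-3059100/119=-25706.72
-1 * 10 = -10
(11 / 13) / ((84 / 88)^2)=5324 / 5733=0.93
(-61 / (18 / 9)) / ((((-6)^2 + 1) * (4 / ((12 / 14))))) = -183 / 1036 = -0.18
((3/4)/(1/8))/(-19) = -6/19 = -0.32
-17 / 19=-0.89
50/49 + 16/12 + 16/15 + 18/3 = 2308/245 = 9.42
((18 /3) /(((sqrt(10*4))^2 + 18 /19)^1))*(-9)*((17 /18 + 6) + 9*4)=-44061 /778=-56.63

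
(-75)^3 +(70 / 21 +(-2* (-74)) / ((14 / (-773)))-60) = -9032171 / 21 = -430103.38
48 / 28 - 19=-121 / 7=-17.29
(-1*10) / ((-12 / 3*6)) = 5 / 12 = 0.42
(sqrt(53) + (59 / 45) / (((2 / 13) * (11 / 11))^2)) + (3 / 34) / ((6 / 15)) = sqrt(53) + 85091 / 1530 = 62.90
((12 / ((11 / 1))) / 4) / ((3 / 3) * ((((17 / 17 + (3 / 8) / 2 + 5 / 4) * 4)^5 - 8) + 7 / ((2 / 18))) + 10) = 3072 / 993198349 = 0.00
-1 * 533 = -533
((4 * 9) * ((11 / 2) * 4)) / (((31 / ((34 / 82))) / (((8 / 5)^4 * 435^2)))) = 417419329536 / 31775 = 13136721.62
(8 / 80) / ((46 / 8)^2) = 8 / 2645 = 0.00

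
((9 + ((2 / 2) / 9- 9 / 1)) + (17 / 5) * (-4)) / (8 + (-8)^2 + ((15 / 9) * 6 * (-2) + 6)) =-607 / 2610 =-0.23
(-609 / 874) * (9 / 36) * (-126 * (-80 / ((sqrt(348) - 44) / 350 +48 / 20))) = -53445231000 / 69184529 +134284500 * sqrt(87) / 69184529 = -754.40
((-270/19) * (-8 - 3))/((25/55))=6534/19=343.89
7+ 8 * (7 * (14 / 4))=203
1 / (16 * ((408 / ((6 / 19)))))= 1 / 20672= 0.00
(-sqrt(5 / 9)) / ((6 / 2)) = -0.25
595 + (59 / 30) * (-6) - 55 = 2641 / 5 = 528.20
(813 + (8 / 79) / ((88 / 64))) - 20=689181 / 869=793.07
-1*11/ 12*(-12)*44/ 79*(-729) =-352836/ 79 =-4466.28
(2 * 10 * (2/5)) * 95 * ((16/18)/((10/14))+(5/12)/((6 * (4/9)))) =38323/36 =1064.53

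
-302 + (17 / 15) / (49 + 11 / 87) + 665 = 7757803 / 21370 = 363.02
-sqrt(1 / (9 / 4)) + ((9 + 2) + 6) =49 / 3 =16.33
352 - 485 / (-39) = 14213 / 39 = 364.44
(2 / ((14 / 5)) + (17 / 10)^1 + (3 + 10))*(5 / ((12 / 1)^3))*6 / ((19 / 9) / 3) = 3237 / 8512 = 0.38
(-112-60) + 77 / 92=-15747 / 92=-171.16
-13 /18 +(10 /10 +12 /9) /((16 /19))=295 /144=2.05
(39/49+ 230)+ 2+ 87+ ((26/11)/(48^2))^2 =2516282089561/7868399616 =319.80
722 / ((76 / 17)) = 323 / 2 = 161.50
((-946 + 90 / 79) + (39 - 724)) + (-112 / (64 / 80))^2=1419641 / 79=17970.14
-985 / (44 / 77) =-6895 / 4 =-1723.75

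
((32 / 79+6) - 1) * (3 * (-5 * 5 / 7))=-57.91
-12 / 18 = -2 / 3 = -0.67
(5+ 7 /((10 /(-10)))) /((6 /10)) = -10 /3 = -3.33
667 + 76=743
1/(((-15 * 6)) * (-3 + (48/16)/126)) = 7/1875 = 0.00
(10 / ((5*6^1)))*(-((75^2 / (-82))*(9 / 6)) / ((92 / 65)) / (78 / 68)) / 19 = 159375 / 143336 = 1.11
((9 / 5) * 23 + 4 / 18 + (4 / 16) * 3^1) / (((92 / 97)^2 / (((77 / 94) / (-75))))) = -5525708111 / 10740816000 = -0.51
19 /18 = 1.06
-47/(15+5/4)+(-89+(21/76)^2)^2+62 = 17275735578577/2168541440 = 7966.52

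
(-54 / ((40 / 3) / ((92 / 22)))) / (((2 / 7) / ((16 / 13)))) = -52164 / 715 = -72.96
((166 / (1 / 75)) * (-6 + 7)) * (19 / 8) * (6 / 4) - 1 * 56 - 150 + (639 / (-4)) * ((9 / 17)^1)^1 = 5992507 / 136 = 44062.55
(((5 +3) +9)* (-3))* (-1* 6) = 306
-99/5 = -19.80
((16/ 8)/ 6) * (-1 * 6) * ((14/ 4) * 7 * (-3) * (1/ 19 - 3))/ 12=-686/ 19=-36.11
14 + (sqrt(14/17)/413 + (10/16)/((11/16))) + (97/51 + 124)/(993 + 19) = sqrt(238)/7021 + 775909/51612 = 15.04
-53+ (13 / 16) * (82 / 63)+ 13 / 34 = -51.56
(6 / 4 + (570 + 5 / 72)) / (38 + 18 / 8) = 5879 / 414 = 14.20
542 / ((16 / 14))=474.25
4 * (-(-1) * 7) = 28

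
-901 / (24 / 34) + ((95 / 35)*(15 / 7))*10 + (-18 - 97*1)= -783953 / 588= -1333.25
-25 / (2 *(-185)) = 5 / 74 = 0.07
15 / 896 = 0.02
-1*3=-3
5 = 5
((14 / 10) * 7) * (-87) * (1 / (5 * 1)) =-4263 / 25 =-170.52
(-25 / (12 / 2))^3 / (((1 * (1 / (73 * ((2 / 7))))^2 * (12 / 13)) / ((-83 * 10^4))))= 112304511718750 / 3969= 28295417414.65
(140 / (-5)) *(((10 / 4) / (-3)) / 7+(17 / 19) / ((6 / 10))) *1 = -730 / 19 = -38.42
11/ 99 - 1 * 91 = -818/ 9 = -90.89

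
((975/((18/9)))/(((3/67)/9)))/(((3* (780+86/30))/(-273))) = -267505875/23486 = -11390.01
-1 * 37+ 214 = 177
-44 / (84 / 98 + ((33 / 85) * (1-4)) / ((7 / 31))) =26180 / 2559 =10.23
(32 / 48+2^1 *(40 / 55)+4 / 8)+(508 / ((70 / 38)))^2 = 6148844789 / 80850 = 76052.50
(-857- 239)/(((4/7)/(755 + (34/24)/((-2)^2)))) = -1448769.29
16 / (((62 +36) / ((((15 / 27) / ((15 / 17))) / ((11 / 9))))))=136 / 1617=0.08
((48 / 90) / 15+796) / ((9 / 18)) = 358216 / 225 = 1592.07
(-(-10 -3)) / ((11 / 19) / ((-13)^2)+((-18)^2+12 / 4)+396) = 41743 / 2321564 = 0.02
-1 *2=-2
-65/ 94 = -0.69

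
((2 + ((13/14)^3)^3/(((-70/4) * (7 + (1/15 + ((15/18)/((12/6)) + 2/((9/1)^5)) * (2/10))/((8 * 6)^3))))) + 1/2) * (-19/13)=-24492883518637400117197/6714568786683457322350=-3.65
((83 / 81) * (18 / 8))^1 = 83 / 36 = 2.31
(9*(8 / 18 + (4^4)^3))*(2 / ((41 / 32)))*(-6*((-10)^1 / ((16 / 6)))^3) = 3057647697000 / 41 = 74576773097.56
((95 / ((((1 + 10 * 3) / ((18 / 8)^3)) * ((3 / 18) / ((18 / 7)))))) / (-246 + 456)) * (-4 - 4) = -124659 / 6076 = -20.52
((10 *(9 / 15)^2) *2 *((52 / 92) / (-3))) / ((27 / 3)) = -52 / 345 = -0.15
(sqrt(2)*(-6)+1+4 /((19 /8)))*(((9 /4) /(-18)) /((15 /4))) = -17 /190+sqrt(2) /5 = 0.19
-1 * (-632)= 632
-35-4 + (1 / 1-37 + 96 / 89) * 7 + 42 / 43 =-1081023 / 3827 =-282.47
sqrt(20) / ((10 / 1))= sqrt(5) / 5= 0.45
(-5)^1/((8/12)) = -15/2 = -7.50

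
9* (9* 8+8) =720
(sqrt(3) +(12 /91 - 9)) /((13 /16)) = -12912 /1183 +16 * sqrt(3) /13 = -8.78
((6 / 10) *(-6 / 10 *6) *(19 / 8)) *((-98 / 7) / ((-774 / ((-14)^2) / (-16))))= 312816 / 1075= 290.99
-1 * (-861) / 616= 123 / 88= 1.40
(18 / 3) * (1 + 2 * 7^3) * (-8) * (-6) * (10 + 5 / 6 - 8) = 560592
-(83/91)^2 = -6889/8281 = -0.83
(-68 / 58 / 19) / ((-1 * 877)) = 34 / 483227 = 0.00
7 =7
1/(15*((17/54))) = 18/85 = 0.21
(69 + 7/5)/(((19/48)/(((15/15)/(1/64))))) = 1081344/95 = 11382.57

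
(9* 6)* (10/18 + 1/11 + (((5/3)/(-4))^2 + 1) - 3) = -5607/88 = -63.72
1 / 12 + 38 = 457 / 12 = 38.08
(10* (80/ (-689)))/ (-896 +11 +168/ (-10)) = 4000/ 3106701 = 0.00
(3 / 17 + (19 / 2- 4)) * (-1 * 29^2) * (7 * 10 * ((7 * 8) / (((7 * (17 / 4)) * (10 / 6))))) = -109074336 / 289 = -377419.85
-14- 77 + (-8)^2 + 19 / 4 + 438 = 1663 / 4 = 415.75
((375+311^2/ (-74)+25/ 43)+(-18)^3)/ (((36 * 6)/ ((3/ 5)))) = -21521327/ 1145520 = -18.79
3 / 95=0.03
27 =27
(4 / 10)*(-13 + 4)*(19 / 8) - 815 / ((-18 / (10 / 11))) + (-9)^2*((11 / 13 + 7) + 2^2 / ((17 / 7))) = 350747431 / 437580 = 801.56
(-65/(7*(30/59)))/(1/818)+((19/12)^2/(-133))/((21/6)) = -52702123/3528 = -14938.24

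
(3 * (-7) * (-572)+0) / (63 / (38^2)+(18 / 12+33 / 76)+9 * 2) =361361 / 601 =601.27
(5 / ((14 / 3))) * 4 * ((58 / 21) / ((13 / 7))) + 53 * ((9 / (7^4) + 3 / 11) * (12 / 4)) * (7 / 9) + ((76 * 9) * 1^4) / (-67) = 99756766 / 3286283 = 30.36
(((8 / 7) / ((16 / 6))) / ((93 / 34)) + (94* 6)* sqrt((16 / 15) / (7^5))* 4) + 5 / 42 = 359 / 1302 + 3008* sqrt(105) / 1715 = 18.25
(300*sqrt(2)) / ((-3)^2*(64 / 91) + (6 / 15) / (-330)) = 22522500*sqrt(2) / 475109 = 67.04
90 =90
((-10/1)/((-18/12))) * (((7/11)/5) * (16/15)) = 448/495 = 0.91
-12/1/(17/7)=-4.94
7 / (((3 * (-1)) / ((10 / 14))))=-5 / 3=-1.67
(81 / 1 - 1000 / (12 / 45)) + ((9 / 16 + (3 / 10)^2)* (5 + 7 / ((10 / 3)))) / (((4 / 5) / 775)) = 104829 / 128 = 818.98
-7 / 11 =-0.64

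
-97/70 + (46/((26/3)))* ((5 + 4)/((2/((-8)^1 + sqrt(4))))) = -131671/910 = -144.69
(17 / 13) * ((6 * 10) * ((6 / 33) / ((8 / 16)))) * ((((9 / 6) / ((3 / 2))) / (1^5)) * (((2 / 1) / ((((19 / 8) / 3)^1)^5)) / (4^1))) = 16243752960 / 354082157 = 45.88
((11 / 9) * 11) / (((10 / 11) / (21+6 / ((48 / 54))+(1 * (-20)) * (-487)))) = 52003501 / 360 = 144454.17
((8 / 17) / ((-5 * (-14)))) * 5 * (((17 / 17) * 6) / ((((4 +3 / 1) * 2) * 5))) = 12 / 4165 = 0.00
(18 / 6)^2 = 9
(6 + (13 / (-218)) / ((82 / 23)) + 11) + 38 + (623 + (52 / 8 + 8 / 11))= 134737061 / 196636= 685.21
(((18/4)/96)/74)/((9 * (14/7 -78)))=-1/1079808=-0.00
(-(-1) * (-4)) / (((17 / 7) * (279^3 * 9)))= -28 / 3322798767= -0.00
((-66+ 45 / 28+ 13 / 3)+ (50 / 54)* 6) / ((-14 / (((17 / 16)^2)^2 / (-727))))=-1147160935 / 168090402816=-0.01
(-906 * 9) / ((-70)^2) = -4077 / 2450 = -1.66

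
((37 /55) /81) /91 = 37 /405405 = 0.00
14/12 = 7/6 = 1.17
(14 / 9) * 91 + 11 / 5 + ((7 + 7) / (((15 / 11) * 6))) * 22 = 907 / 5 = 181.40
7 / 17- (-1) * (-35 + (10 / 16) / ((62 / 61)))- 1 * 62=-809247 / 8432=-95.97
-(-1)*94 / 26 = 47 / 13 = 3.62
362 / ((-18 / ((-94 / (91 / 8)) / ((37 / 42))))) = 272224 / 1443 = 188.65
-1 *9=-9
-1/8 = -0.12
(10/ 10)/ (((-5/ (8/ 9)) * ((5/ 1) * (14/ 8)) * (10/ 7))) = -16/ 1125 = -0.01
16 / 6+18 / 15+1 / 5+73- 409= -4979 / 15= -331.93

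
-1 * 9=-9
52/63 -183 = -11477/63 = -182.17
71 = 71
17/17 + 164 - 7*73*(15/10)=-601.50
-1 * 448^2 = -200704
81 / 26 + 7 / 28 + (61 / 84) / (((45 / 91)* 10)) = 246559 / 70200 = 3.51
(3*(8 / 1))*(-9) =-216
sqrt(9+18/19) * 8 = 24 * sqrt(399)/19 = 25.23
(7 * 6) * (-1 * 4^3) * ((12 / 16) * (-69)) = 139104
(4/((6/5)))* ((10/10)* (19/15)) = 38/9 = 4.22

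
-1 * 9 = -9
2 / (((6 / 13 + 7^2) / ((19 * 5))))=2470 / 643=3.84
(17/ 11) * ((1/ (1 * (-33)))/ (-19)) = 17/ 6897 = 0.00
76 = 76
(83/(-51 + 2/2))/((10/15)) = -249/100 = -2.49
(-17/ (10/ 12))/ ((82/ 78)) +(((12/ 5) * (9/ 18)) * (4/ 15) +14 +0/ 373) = -5212/ 1025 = -5.08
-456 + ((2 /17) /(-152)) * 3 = -589155 /1292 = -456.00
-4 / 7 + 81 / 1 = 563 / 7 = 80.43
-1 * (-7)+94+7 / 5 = 512 / 5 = 102.40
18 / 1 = 18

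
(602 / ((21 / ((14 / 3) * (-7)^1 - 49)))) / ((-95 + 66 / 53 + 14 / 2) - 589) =223342 / 64467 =3.46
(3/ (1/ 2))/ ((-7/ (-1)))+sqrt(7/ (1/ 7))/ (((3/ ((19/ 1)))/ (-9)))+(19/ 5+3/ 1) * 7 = -12269/ 35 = -350.54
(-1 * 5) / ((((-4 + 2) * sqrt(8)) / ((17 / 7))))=2.15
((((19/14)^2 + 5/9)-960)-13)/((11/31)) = -53076433/19404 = -2735.33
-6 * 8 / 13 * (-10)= 480 / 13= 36.92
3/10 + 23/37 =341/370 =0.92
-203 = -203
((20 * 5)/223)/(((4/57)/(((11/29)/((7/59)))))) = 924825/45269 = 20.43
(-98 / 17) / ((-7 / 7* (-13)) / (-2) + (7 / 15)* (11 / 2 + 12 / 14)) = 1470 / 901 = 1.63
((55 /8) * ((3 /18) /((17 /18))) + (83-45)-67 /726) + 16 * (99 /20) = 29206343 /246840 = 118.32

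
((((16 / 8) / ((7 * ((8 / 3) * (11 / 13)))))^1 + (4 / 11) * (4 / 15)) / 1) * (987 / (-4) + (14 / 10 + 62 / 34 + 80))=-19144589 / 523600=-36.56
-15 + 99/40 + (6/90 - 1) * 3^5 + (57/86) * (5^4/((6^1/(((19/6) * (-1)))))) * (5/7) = -3571261/9030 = -395.49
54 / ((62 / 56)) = 1512 / 31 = 48.77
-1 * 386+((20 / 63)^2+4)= -1515758 / 3969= -381.90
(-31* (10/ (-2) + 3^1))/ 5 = 62/ 5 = 12.40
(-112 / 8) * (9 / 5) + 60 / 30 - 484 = -2536 / 5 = -507.20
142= 142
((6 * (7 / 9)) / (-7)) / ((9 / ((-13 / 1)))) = 26 / 27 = 0.96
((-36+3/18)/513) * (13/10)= -559/6156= -0.09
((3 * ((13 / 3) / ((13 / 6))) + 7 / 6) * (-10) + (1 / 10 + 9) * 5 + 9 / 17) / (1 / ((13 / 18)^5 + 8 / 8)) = -5912151515 / 192735936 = -30.67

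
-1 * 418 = -418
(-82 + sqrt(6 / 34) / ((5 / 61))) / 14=-41 / 7 + 61*sqrt(51) / 1190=-5.49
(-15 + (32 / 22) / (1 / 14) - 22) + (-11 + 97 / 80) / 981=-1596717 / 95920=-16.65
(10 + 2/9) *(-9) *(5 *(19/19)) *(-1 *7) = 3220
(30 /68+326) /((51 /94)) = 521653 /867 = 601.68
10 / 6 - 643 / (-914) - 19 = -45599 / 2742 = -16.63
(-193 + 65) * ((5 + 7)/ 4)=-384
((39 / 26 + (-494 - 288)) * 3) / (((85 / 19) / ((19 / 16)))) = -621.53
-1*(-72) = 72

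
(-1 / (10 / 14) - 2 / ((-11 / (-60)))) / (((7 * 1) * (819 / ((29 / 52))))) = -19633 / 16396380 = -0.00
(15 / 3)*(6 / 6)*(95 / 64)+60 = 4315 / 64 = 67.42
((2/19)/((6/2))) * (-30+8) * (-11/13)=484/741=0.65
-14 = -14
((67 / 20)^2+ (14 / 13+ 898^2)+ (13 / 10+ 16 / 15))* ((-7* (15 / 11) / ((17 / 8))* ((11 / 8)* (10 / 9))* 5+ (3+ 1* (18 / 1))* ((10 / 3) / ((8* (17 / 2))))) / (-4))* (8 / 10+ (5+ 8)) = 196463908809847 / 2121600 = 92601766.97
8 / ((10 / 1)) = 4 / 5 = 0.80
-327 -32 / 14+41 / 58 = -133403 / 406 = -328.58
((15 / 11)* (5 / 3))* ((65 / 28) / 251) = 1625 / 77308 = 0.02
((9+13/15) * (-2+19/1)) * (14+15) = 72964/15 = 4864.27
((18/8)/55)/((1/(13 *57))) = 6669/220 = 30.31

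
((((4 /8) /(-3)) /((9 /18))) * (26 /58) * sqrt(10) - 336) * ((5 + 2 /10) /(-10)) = 169 * sqrt(10) /2175 + 4368 /25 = 174.97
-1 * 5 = -5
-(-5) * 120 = 600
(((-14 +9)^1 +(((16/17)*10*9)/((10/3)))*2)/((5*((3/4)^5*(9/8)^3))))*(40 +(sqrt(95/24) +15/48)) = 102105088*sqrt(570)/45172485 +1097629696/1003833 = 1147.40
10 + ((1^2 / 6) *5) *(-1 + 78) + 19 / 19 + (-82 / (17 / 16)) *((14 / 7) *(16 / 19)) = -106231 / 1938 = -54.81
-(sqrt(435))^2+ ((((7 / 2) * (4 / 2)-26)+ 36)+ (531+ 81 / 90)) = 1139 / 10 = 113.90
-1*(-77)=77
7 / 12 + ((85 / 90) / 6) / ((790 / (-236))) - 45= -44.46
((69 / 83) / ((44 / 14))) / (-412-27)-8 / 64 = -402739 / 3206456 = -0.13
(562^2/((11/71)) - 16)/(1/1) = 22424748/11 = 2038613.45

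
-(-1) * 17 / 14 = 17 / 14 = 1.21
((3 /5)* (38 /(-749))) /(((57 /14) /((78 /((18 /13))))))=-676 /1605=-0.42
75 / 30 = 5 / 2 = 2.50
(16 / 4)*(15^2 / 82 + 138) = 23082 / 41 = 562.98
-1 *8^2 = -64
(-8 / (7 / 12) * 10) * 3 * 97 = -279360 / 7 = -39908.57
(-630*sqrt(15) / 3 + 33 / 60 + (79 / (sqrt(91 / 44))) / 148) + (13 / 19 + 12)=-210*sqrt(15) + 79*sqrt(1001) / 6734 + 5029 / 380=-799.72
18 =18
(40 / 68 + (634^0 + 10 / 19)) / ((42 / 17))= 0.86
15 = 15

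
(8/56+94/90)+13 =4469/315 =14.19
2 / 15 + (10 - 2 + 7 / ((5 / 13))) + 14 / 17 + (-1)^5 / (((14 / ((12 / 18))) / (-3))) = 9746 / 357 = 27.30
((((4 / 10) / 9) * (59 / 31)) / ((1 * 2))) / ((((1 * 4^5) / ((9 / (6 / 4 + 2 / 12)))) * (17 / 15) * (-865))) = -531 / 2333977600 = -0.00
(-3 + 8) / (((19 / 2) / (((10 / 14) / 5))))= 10 / 133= 0.08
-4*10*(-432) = 17280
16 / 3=5.33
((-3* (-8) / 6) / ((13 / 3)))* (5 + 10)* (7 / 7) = 180 / 13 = 13.85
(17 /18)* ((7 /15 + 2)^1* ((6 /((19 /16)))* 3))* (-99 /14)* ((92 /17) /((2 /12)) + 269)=-10012200 /133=-75279.70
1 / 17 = 0.06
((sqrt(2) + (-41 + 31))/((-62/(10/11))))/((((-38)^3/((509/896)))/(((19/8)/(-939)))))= 12725/3314249207808-2545*sqrt(2)/6628498415616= 0.00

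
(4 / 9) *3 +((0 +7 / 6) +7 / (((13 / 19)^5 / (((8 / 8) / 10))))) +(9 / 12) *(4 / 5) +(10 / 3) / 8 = 182338981 / 22277580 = 8.18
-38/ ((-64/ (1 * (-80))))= -47.50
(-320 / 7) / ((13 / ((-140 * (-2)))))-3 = -12839 / 13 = -987.62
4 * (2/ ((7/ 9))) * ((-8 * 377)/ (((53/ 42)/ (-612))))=797382144/ 53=15044946.11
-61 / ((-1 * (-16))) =-3.81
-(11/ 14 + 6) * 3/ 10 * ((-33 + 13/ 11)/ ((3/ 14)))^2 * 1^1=-16292500/ 363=-44882.92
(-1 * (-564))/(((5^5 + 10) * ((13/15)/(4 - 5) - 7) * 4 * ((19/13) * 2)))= -1833/937156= -0.00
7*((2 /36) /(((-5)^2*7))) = 1 /450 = 0.00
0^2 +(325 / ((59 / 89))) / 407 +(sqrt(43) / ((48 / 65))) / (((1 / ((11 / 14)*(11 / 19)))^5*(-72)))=28925 / 24013 - 1685932599065*sqrt(43) / 4602374099398656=1.20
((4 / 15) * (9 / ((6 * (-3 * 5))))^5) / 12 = -1 / 4500000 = -0.00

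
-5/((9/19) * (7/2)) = -190/63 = -3.02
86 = 86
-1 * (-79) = 79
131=131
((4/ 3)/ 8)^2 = 1/ 36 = 0.03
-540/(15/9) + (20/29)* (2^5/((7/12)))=-58092/203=-286.17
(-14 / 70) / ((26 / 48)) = -24 / 65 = -0.37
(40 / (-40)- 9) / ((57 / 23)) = -230 / 57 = -4.04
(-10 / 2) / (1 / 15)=-75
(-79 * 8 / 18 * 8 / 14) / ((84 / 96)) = -22.93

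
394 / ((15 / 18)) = 2364 / 5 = 472.80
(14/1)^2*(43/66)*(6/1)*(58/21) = 69832/33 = 2116.12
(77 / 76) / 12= 77 / 912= 0.08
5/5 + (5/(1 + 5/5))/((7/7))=7/2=3.50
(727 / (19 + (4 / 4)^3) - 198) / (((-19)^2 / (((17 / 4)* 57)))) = -164883 / 1520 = -108.48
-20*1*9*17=-3060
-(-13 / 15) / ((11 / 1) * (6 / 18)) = 13 / 55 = 0.24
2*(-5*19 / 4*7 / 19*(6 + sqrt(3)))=-105 - 35*sqrt(3) / 2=-135.31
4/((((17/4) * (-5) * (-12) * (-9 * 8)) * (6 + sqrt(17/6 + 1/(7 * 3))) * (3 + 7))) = -7/1773525 + 11 * sqrt(42)/63846900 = -0.00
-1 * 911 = -911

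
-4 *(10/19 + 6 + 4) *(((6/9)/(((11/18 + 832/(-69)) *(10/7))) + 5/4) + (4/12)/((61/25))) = -133390360/2353929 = -56.67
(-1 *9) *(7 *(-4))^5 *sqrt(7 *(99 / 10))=232339968 *sqrt(770) / 5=1289434492.52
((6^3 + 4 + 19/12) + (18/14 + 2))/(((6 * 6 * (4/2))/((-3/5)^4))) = 56667/140000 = 0.40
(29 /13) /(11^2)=29 /1573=0.02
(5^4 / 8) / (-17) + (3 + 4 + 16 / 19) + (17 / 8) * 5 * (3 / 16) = 216589 / 41344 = 5.24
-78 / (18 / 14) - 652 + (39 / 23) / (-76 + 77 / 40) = -145707242 / 204447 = -712.69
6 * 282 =1692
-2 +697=695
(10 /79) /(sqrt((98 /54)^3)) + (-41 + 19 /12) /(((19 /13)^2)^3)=-2283080657 /564550572 + 810 * sqrt(3) /27097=-3.99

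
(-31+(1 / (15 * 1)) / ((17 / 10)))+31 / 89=-138950 / 4539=-30.61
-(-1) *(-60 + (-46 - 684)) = -790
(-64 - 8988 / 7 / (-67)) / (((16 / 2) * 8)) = -751 / 1072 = -0.70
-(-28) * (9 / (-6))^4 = 567 / 4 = 141.75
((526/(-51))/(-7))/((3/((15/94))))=1315/16779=0.08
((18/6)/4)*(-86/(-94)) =129/188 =0.69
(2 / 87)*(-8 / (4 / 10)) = -40 / 87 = -0.46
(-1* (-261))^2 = 68121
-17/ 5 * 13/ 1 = -221/ 5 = -44.20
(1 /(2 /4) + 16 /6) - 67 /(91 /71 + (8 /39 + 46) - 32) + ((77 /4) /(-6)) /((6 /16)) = -3170612 /385947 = -8.22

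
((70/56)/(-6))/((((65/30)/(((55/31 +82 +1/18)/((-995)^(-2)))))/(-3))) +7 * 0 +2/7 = 1620863999219/67704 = 23940446.64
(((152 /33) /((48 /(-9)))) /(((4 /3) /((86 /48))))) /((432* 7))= -817 /2128896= -0.00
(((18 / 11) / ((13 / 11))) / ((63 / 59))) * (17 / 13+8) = 14278 / 1183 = 12.07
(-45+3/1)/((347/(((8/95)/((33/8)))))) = -896/362615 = -0.00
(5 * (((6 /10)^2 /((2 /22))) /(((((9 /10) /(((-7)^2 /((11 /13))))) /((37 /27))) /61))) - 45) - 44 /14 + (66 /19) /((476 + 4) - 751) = 103591827749 /973161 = 106448.81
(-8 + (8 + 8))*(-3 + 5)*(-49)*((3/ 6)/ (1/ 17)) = -6664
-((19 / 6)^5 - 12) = -2382787 / 7776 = -306.43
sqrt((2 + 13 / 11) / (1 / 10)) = 5 * sqrt(154) / 11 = 5.64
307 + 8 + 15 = 330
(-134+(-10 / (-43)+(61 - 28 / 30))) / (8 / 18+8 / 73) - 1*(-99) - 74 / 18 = -3837341 / 100620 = -38.14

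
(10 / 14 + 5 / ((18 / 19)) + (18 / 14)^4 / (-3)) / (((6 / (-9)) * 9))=-219599 / 259308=-0.85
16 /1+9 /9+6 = 23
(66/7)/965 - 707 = -4775719/6755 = -706.99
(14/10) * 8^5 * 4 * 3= 2752512/5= 550502.40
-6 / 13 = -0.46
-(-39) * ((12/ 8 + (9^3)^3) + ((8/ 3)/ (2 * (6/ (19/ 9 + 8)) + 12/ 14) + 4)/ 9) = 25293134181263/ 1674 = 15109399152.49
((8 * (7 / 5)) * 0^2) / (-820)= 0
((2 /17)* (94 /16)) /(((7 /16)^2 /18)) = 65.00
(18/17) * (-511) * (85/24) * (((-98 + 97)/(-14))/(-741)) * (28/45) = 511/4446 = 0.11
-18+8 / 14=-122 / 7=-17.43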